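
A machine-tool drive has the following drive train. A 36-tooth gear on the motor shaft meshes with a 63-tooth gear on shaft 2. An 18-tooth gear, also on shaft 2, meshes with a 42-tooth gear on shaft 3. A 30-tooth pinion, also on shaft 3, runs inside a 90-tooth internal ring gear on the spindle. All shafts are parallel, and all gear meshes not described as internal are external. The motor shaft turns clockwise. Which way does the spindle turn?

the motor shaft → shaft 2: external mesh, 1 reversal → CCW.
shaft 2 → shaft 3: external mesh, 1 reversal → CW.
shaft 3 → the spindle: internal mesh, same direction → CW.
2 reversals in total — an even number — so the spindle turns the same way as the motor shaft.

clockwise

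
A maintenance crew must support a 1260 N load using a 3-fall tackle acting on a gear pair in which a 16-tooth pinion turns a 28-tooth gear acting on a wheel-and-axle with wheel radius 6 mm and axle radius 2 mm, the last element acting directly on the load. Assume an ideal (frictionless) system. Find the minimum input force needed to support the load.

Block-and-tackle MA = number of supporting rope parts = 3.
Gear pair MA = 28/16 = 1.75.
Wheel-and-axle MA = R/r = 6/2 = 3.
Combined ideal MA = 3 × 1.75 × 3 = 15.75.
Effort = load / MA = 1260 / 15.75 = 80 N.

80 N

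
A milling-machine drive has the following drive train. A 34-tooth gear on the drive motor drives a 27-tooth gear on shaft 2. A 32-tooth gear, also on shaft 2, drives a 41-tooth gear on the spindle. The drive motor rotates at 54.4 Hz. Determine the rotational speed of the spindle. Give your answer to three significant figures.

the drive motor → shaft 2 (gear mesh, 27/34): 54.4 ÷ 0.79412 = 68.504 Hz
shaft 2 → the spindle (gear mesh, 41/32): 68.504 ÷ 1.2812 = 53.466 Hz

53.5 Hz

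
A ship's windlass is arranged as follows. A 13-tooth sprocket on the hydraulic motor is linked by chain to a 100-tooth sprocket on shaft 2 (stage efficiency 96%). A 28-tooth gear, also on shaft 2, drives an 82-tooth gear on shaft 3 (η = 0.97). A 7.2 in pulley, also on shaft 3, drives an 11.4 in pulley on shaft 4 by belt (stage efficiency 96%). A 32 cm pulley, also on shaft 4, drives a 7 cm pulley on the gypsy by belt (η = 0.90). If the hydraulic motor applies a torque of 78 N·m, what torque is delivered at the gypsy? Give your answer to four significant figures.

chain 100/13 = 7.6923 → τ = 78·7.6923·0.96 = 576 N·m
gear mesh 82/28 = 2.9286 → τ = 576·2.9286·0.97 = 1636.3 N·m
belt 11.4/7.2 = 1.5833 → τ = 1636.3·1.5833·0.96 = 2487.1 N·m
belt 7/32 = 0.21875 → τ = 2487.1·0.21875·0.90 = 489.65 N·m

489.6 N·m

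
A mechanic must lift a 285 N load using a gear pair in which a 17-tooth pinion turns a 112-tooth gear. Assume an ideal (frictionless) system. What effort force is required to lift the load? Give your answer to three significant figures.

Gear pair MA = 112/17 = 6.5882.
Effort = load / MA = 285 / 6.5882 = 43.259 N.

43.3 N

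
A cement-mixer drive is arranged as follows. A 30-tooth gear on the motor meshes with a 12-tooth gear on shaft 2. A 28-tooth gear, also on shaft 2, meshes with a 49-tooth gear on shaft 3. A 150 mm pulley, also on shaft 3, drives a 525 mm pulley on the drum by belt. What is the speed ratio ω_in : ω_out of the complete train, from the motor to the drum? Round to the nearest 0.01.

2.45

Each stage contributes driven/driver: gear mesh 12/30 = 0.4, gear mesh 49/28 = 1.75, belt 525/150 = 3.5.
Overall: 0.4 × 1.75 × 3.5 = 2.45.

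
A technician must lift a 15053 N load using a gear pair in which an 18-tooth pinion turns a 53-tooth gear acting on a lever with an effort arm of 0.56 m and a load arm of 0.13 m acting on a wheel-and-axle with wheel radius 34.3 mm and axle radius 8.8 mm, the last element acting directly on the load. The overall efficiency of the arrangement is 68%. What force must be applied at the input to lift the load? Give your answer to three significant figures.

448 N

Gear pair MA = 53/18 = 2.9444.
Lever MA = effort arm / load arm = 0.56/0.13 = 4.3077.
Wheel-and-axle MA = R/r = 34.3/8.8 = 3.8977.
Combined ideal MA = 2.9444 × 4.3077 × 3.8977 = 49.438.
Actual MA = 49.438 × 0.68 = 33.618.
Effort = load / actual MA = 15053 / 33.618 = 447.77 N.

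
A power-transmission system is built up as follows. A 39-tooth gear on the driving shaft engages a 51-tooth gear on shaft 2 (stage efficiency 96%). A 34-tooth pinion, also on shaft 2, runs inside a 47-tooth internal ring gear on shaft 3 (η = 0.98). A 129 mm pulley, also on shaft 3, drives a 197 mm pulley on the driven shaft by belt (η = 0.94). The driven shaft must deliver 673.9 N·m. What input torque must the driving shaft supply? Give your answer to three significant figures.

Overall ratio R = 1.3077 × 1.3824 × 1.5271 = 2.7606; overall efficiency η = 0.96 × 0.98 × 0.94 = 0.8844.
Input torque = output torque / (R × η) = 673.9 / (2.7606 × 0.8844) = 276.04 N·m.

276 N·m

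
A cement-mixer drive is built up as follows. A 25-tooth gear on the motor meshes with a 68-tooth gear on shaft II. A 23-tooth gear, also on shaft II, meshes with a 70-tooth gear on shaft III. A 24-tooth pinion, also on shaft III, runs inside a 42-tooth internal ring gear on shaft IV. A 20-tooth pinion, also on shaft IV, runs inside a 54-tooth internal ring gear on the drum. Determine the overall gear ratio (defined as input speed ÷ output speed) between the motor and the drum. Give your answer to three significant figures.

39.1

Each stage contributes driven/driver: gear mesh 68/25 = 2.72, gear mesh 70/23 = 3.0435, internal gear 42/24 = 1.75, internal gear 54/20 = 2.7.
Overall: 2.72 × 3.0435 × 1.75 × 2.7 = 39.115.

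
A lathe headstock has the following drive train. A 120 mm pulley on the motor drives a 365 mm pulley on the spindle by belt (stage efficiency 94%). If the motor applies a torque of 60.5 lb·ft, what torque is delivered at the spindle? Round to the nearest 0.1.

After the belt (365/120): 60.5 × 3.0417 × 0.94 = 172.98 lb·ft

173.0 lb·ft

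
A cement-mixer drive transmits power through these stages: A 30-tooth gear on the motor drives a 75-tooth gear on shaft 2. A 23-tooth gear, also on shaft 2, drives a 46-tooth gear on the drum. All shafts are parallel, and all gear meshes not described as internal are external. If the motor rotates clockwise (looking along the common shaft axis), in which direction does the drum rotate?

clockwise

the motor → shaft 2: external mesh, 1 reversal → CCW.
shaft 2 → the drum: external mesh, 1 reversal → CW.
2 reversals in total — an even number — so the drum turns the same way as the motor.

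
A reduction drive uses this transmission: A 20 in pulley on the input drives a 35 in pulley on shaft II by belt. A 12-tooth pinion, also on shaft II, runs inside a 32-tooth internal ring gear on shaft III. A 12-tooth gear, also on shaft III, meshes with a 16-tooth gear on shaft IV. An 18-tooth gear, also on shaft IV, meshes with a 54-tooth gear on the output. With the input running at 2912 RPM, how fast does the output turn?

156 RPM

the input → shaft II (belt, 35/20): 2912 ÷ 1.75 = 1664 RPM
shaft II → shaft III (internal gear, 32/12): 1664 ÷ 2.6667 = 624 RPM
shaft III → shaft IV (gear mesh, 16/12): 624 ÷ 1.3333 = 468 RPM
shaft IV → the output (gear mesh, 54/18): 468 ÷ 3 = 156 RPM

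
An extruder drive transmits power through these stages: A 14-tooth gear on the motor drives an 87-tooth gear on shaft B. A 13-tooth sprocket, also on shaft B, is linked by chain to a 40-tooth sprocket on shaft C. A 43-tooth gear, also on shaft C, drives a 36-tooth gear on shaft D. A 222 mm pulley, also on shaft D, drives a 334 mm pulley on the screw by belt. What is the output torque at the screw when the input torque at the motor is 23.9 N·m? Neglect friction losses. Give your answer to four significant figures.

575.6 N·m

gear mesh 87/14 = 6.2143 → τ = 23.9·6.2143 = 148.52 N·m
chain 40/13 = 3.0769 → τ = 148.52·3.0769 = 456.99 N·m
gear mesh 36/43 = 0.83721 → τ = 456.99·0.83721 = 382.6 N·m
belt 334/222 = 1.5045 → τ = 382.6·1.5045 = 575.62 N·m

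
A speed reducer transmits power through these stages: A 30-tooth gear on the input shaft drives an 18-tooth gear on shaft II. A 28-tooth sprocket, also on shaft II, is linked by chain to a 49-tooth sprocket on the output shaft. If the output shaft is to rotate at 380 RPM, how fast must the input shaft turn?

399 RPM

Overall ratio R = 0.6 × 1.75 = 1.05.
Required input speed = output speed × R = 380 × 1.05 = 399 RPM.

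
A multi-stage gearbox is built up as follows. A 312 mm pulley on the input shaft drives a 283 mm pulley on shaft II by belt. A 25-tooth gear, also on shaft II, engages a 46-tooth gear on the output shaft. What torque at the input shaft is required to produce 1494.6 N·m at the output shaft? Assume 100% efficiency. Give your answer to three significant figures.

Overall ratio R = 0.90705 × 1.84 = 1.669.
Input torque = output torque / R = 1494.6 / 1.669 = 895.52 N·m.

896 N·m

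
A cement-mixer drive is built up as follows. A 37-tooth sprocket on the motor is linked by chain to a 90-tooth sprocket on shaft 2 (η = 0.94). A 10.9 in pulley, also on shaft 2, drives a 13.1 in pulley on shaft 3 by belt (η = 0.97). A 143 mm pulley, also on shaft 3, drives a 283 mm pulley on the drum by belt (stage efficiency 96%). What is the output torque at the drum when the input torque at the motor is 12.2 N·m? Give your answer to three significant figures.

61.8 N·m

Chain: ratio = 90/37 = 2.4324; torque at shaft 2 = 12.2 × 2.4324 × 0.94 = 27.895 N·m.
Belt: ratio = 13.1/10.9 = 1.2018; torque at shaft 3 = 27.895 × 1.2018 × 0.97 = 32.52 N·m.
Belt: ratio = 283/143 = 1.979; torque at the drum = 32.52 × 1.979 × 0.96 = 61.783 N·m.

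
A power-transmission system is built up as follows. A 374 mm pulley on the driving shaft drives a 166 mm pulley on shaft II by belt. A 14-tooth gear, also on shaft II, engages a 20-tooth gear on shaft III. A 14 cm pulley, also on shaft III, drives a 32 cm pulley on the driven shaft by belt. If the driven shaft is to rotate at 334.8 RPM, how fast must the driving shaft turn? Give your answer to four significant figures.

Overall ratio R = 0.44385 × 1.4286 × 2.2857 = 1.4493.
Required input speed = output speed × R = 334.8 × 1.4493 = 485.23 RPM.

485.2 RPM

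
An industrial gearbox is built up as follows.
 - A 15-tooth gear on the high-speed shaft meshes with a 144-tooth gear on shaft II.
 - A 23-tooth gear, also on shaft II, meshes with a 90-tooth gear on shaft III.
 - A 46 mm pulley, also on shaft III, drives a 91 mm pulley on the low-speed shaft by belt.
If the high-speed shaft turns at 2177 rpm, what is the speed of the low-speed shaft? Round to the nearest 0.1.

29.3 rpm

Gear mesh: ratio = 144/15 = 9.6, so shaft II turns at 2177 / 9.6 = 226.77 rpm.
Gear mesh: ratio = 90/23 = 3.913, so shaft III turns at 226.77 / 3.913 = 57.953 rpm.
Belt: ratio = 91/46 = 1.9783, so the low-speed shaft turns at 57.953 / 1.9783 = 29.295 rpm.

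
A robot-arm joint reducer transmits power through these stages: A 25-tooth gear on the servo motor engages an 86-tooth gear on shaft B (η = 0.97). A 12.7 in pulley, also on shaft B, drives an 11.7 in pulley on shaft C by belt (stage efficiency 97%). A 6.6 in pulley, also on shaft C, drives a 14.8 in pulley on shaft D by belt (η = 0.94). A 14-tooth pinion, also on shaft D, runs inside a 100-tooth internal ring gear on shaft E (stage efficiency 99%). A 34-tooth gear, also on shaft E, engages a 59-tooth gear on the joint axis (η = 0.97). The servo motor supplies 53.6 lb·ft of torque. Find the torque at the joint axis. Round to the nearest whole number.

4010 lb·ft

Gear mesh: ratio = 86/25 = 3.44; torque at shaft B = 53.6 × 3.44 × 0.97 = 178.85 lb·ft.
Belt: ratio = 11.7/12.7 = 0.92126; torque at shaft C = 178.85 × 0.92126 × 0.97 = 159.83 lb·ft.
Belt: ratio = 14.8/6.6 = 2.2424; torque at shaft D = 159.83 × 2.2424 × 0.94 = 336.89 lb·ft.
Internal gear: ratio = 100/14 = 7.1429; torque at shaft E = 336.89 × 7.1429 × 0.99 = 2382.3 lb·ft.
Gear mesh: ratio = 59/34 = 1.7353; torque at the joint axis = 2382.3 × 1.7353 × 0.97 = 4010 lb·ft.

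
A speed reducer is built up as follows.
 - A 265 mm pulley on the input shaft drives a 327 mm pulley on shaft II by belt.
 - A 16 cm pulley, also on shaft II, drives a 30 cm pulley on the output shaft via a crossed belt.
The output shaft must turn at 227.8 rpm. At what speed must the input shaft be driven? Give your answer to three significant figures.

527 rpm

Overall ratio R = 1.234 × 1.875 = 2.3137.
Required input speed = output speed × R = 227.8 × 2.3137 = 527.06 rpm.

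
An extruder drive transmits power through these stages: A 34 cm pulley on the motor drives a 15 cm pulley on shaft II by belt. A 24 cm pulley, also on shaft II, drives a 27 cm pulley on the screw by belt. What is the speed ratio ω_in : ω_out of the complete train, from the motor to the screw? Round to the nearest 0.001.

Each stage contributes driven/driver: belt 15/34 = 0.44118, belt 27/24 = 1.125.
Overall: 0.44118 × 1.125 = 0.49632.

0.496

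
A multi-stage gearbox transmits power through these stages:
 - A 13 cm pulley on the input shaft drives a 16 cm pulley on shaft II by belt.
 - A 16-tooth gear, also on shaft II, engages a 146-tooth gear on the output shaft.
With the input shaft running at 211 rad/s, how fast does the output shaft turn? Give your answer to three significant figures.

Belt: ratio = 16/13 = 1.2308, so shaft II turns at 211 / 1.2308 = 171.44 rad/s.
Gear mesh: ratio = 146/16 = 9.125, so the output shaft turns at 171.44 / 9.125 = 18.788 rad/s.

18.8 rad/s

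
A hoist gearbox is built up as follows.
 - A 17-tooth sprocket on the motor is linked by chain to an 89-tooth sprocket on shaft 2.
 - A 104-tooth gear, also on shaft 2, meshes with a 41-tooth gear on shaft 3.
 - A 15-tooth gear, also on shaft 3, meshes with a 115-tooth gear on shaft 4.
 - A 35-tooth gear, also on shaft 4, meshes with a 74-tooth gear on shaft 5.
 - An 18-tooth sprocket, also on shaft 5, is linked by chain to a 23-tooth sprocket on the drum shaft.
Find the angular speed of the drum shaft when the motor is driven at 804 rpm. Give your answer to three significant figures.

18.8 rpm

Chain: ratio = 89/17 = 5.2353, so shaft 2 turns at 804 / 5.2353 = 153.57 rpm.
Gear mesh: ratio = 41/104 = 0.39423, so shaft 3 turns at 153.57 / 0.39423 = 389.55 rpm.
Gear mesh: ratio = 115/15 = 7.6667, so shaft 4 turns at 389.55 / 7.6667 = 50.811 rpm.
Gear mesh: ratio = 74/35 = 2.1143, so shaft 5 turns at 50.811 / 2.1143 = 24.032 rpm.
Chain: ratio = 23/18 = 1.2778, so the drum shaft turns at 24.032 / 1.2778 = 18.808 rpm.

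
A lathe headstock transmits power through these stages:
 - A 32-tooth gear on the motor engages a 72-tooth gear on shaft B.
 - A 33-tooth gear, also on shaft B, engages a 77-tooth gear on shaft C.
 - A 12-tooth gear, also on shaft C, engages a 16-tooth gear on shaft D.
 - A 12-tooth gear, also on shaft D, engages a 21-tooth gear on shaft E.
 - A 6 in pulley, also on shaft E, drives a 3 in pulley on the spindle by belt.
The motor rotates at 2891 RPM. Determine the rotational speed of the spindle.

472 RPM

gear mesh 72/32 = 2.25 → 2891/2.25 = 1284.9 RPM
gear mesh 77/33 = 2.3333 → 1284.9/2.3333 = 550.67 RPM
gear mesh 16/12 = 1.3333 → 550.67/1.3333 = 413 RPM
gear mesh 21/12 = 1.75 → 413/1.75 = 236 RPM
belt 3/6 = 0.5 → 236/0.5 = 472 RPM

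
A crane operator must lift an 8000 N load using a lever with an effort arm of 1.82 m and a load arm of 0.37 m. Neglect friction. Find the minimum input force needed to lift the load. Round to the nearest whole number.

Lever MA = effort arm / load arm = 1.82/0.37 = 4.9189.
Effort = load / MA = 8000 / 4.9189 = 1626.4 N.

1626 N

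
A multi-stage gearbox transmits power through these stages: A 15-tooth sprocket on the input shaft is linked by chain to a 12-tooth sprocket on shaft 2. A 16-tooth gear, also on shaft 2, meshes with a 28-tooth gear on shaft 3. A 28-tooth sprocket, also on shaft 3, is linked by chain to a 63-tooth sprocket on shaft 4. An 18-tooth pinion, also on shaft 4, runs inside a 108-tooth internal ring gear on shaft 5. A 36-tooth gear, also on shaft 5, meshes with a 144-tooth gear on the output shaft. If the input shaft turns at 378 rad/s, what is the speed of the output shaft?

5 rad/s

Chain: ratio = 12/15 = 0.8, so shaft 2 turns at 378 / 0.8 = 472.5 rad/s.
Gear mesh: ratio = 28/16 = 1.75, so shaft 3 turns at 472.5 / 1.75 = 270 rad/s.
Chain: ratio = 63/28 = 2.25, so shaft 4 turns at 270 / 2.25 = 120 rad/s.
Internal gear: ratio = 108/18 = 6, so shaft 5 turns at 120 / 6 = 20 rad/s.
Gear mesh: ratio = 144/36 = 4, so the output shaft turns at 20 / 4 = 5 rad/s.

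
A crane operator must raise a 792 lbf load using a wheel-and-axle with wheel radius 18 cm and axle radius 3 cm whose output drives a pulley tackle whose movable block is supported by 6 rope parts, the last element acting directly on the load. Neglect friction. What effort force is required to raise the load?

22 lbf

Wheel-and-axle MA = R/r = 18/3 = 6.
Block-and-tackle MA = number of supporting rope parts = 6.
Combined ideal MA = 6 × 6 = 36.
Effort = load / MA = 792 / 36 = 22 lbf.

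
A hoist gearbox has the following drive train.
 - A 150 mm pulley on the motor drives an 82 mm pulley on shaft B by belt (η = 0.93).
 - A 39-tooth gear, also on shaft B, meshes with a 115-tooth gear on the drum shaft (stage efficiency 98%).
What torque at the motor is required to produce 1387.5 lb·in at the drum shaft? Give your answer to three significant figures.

944 lb·in

Overall ratio R = 0.54667 × 2.9487 = 1.612; overall efficiency η = 0.93 × 0.98 = 0.9114.
Input torque = output torque / (R × η) = 1387.5 / (1.612 × 0.9114) = 944.43 lb·in.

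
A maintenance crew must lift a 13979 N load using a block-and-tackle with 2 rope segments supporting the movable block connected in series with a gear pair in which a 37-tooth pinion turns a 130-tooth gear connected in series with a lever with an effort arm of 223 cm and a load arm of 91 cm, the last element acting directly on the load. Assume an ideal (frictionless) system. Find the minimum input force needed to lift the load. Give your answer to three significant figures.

Block-and-tackle MA = number of supporting rope parts = 2.
Gear pair MA = 130/37 = 3.5135.
Lever MA = effort arm / load arm = 223/91 = 2.4505.
Combined ideal MA = 2 × 3.5135 × 2.4505 = 17.22.
Effort = load / MA = 13979 / 17.22 = 811.78 N.

812 N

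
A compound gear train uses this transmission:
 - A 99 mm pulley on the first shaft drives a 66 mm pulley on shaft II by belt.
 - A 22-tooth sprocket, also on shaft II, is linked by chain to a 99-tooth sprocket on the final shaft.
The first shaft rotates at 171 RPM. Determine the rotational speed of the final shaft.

57 RPM

belt 66/99 = 0.66667 → 171/0.66667 = 256.5 RPM
chain 99/22 = 4.5 → 256.5/4.5 = 57 RPM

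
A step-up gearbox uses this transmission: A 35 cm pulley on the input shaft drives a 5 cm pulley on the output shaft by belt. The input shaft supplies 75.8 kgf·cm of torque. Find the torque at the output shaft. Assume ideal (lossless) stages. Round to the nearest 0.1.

After the belt (5/35): 75.8 × 0.14286 = 10.829 kgf·cm

10.8 kgf·cm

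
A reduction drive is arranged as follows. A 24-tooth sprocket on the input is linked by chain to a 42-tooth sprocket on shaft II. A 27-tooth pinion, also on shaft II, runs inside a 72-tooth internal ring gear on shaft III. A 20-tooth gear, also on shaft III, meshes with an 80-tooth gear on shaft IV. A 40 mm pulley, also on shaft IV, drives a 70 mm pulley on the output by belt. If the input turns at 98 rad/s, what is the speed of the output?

the input → shaft II (chain, 42/24): 98 ÷ 1.75 = 56 rad/s
shaft II → shaft III (internal gear, 72/27): 56 ÷ 2.6667 = 21 rad/s
shaft III → shaft IV (gear mesh, 80/20): 21 ÷ 4 = 5.25 rad/s
shaft IV → the output (belt, 70/40): 5.25 ÷ 1.75 = 3 rad/s

3 rad/s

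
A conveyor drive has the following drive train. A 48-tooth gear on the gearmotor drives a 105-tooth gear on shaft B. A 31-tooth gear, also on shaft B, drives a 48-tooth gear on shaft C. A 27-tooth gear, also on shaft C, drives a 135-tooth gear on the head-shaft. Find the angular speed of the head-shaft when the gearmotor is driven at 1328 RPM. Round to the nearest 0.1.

the gearmotor → shaft B (gear mesh, 105/48): 1328 ÷ 2.1875 = 607.09 RPM
shaft B → shaft C (gear mesh, 48/31): 607.09 ÷ 1.5484 = 392.08 RPM
shaft C → the head-shaft (gear mesh, 135/27): 392.08 ÷ 5 = 78.415 RPM

78.4 RPM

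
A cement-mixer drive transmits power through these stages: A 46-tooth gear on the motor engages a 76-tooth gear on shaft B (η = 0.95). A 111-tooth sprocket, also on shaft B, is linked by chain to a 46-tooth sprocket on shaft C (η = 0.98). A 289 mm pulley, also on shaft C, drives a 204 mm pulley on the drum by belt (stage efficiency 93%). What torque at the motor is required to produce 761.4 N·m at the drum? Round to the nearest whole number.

Overall ratio R = 1.6522 × 0.41441 × 0.70588 = 0.48331; overall efficiency η = 0.95 × 0.98 × 0.93 = 0.8658.
Input torque = output torque / (R × η) = 761.4 / (0.48331 × 0.8658) = 1819.5 N·m.

1820 N·m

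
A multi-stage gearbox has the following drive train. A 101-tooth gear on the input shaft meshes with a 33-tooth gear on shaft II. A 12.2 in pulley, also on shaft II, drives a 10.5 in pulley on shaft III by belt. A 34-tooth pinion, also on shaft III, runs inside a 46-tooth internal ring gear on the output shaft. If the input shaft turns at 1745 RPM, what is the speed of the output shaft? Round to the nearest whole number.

4587 RPM

the input shaft → shaft II (gear mesh, 33/101): 1745 ÷ 0.32673 = 5340.8 RPM
shaft II → shaft III (belt, 10.5/12.2): 5340.8 ÷ 0.86066 = 6205.5 RPM
shaft III → the output shaft (internal gear, 46/34): 6205.5 ÷ 1.3529 = 4586.6 RPM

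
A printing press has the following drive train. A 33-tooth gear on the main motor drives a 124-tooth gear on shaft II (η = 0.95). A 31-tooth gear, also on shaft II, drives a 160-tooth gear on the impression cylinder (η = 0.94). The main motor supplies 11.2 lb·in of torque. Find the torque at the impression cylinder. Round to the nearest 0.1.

gear mesh 124/33 = 3.7576 → τ = 11.2·3.7576·0.95 = 39.981 lb·in
gear mesh 160/31 = 5.1613 → τ = 39.981·5.1613·0.94 = 193.97 lb·in

194.0 lb·in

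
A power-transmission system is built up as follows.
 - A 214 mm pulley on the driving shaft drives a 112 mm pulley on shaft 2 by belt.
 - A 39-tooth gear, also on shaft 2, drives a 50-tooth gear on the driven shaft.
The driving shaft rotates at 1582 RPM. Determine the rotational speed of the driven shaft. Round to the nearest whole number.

belt 112/214 = 0.52336 → 1582/0.52336 = 3022.8 RPM
gear mesh 50/39 = 1.2821 → 3022.8/1.2821 = 2357.7 RPM

2358 RPM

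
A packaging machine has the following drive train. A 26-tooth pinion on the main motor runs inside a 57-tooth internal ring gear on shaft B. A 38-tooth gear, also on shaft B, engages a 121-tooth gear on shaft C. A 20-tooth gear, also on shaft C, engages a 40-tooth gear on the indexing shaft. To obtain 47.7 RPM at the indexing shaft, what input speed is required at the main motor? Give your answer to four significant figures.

666.0 RPM

Overall ratio R = 2.1923 × 3.1842 × 2 = 13.962.
Required input speed = output speed × R = 47.7 × 13.962 = 665.97 RPM.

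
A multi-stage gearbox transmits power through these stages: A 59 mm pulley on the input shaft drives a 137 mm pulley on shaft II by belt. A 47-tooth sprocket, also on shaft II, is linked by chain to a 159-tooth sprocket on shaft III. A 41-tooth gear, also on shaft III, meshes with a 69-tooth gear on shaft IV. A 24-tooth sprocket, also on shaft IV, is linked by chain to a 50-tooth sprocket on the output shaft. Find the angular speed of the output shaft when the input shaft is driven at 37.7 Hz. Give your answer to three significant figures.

1.37 Hz

Belt: ratio = 137/59 = 2.322, so shaft II turns at 37.7 / 2.322 = 16.236 Hz.
Chain: ratio = 159/47 = 3.383, so shaft III turns at 16.236 / 3.383 = 4.7993 Hz.
Gear mesh: ratio = 69/41 = 1.6829, so shaft IV turns at 4.7993 / 1.6829 = 2.8517 Hz.
Chain: ratio = 50/24 = 2.0833, so the output shaft turns at 2.8517 / 2.0833 = 1.3688 Hz.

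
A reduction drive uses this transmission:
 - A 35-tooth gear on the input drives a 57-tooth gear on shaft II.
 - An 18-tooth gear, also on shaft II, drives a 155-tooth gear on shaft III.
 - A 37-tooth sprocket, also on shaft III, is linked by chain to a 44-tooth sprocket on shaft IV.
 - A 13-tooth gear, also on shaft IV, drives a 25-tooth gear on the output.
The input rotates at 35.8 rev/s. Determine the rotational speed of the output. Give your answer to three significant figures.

Gear mesh: ratio = 57/35 = 1.6286, so shaft II turns at 35.8 / 1.6286 = 21.982 rev/s.
Gear mesh: ratio = 155/18 = 8.6111, so shaft III turns at 21.982 / 8.6111 = 2.5528 rev/s.
Chain: ratio = 44/37 = 1.1892, so shaft IV turns at 2.5528 / 1.1892 = 2.1467 rev/s.
Gear mesh: ratio = 25/13 = 1.9231, so the output turns at 2.1467 / 1.9231 = 1.1163 rev/s.

1.12 rev/s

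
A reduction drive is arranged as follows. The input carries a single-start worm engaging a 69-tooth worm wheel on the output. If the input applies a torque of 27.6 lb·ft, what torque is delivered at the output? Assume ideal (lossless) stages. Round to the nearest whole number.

1904 lb·ft

After the worm (69/1): 27.6 × 69 = 1904.4 lb·ft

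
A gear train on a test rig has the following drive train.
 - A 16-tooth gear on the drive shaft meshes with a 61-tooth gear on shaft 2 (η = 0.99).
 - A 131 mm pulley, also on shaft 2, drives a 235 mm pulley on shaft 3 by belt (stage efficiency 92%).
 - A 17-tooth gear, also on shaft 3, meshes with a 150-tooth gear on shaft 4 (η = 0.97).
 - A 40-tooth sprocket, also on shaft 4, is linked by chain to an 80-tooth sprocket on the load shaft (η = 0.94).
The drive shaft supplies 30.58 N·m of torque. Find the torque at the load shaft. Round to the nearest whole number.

3065 N·m

Gear mesh: ratio = 61/16 = 3.8125; torque at shaft 2 = 30.58 × 3.8125 × 0.99 = 115.42 N·m.
Belt: ratio = 235/131 = 1.7939; torque at shaft 3 = 115.42 × 1.7939 × 0.92 = 190.49 N·m.
Gear mesh: ratio = 150/17 = 8.8235; torque at shaft 4 = 190.49 × 8.8235 × 0.97 = 1630.4 N·m.
Chain: ratio = 80/40 = 2; torque at the load shaft = 1630.4 × 2 × 0.94 = 3065.1 N·m.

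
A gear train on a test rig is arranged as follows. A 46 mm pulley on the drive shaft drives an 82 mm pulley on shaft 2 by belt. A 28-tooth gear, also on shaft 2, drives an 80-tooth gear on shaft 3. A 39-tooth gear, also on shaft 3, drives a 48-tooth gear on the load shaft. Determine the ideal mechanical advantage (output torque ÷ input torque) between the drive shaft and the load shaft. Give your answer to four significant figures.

Each stage contributes driven/driver: belt 82/46 = 1.7826, gear mesh 80/28 = 2.8571, gear mesh 48/39 = 1.2308.
Overall: 1.7826 × 2.8571 × 1.2308 = 6.2685.

6.269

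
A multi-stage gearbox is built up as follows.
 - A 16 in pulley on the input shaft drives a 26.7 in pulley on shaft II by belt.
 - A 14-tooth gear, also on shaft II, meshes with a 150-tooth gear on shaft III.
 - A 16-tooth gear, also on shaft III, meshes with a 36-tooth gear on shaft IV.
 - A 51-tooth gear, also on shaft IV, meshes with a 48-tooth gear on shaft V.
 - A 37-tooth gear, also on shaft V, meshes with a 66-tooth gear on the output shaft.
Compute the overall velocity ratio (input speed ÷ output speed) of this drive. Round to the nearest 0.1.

Each stage contributes driven/driver: belt 26.7/16 = 1.6687, gear mesh 150/14 = 10.714, gear mesh 36/16 = 2.25, gear mesh 48/51 = 0.94118, gear mesh 66/37 = 1.7838.
Overall: 1.6687 × 10.714 × 2.25 × 0.94118 × 1.7838 = 67.538.

67.5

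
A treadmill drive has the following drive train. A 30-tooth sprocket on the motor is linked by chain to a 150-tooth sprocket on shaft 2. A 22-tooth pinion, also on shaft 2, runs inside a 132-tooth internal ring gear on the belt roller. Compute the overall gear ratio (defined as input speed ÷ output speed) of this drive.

Each stage contributes driven/driver: chain 150/30 = 5, internal gear 132/22 = 6.
Overall: 5 × 6 = 30.

30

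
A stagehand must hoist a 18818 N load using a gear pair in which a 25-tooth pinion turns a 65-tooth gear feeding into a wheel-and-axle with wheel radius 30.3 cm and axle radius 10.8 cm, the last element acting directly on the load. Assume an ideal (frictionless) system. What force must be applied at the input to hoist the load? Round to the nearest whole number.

Gear pair MA = 65/25 = 2.6.
Wheel-and-axle MA = R/r = 30.3/10.8 = 2.8056.
Combined ideal MA = 2.6 × 2.8056 = 7.2944.
Effort = load / MA = 18818 / 7.2944 = 2579.8 N.

2580 N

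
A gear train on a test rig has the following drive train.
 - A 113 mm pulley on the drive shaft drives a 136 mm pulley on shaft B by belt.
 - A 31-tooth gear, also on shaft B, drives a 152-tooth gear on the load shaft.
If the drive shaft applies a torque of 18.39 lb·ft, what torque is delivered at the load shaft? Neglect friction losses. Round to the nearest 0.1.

belt 136/113 = 1.2035 → τ = 18.39·1.2035 = 22.133 lb·ft
gear mesh 152/31 = 4.9032 → τ = 22.133·4.9032 = 108.52 lb·ft

108.5 lb·ft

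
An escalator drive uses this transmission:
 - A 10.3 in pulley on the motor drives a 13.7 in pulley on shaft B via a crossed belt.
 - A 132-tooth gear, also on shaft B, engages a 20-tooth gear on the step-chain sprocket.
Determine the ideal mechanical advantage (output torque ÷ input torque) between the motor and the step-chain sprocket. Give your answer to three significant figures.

Each stage contributes driven/driver: belt 13.7/10.3 = 1.3301, gear mesh 20/132 = 0.15152.
Overall: 1.3301 × 0.15152 = 0.20153.

0.202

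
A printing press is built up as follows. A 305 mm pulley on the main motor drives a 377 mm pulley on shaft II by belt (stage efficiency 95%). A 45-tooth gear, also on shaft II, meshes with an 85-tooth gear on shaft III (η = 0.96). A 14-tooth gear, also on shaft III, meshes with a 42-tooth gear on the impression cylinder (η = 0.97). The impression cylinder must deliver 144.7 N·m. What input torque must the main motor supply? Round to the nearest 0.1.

Overall ratio R = 1.2361 × 1.8889 × 3 = 7.0044; overall efficiency η = 0.95 × 0.96 × 0.97 = 0.8846.
Input torque = output torque / (R × η) = 144.7 / (7.0044 × 0.8846) = 23.352 N·m.

23.4 N·m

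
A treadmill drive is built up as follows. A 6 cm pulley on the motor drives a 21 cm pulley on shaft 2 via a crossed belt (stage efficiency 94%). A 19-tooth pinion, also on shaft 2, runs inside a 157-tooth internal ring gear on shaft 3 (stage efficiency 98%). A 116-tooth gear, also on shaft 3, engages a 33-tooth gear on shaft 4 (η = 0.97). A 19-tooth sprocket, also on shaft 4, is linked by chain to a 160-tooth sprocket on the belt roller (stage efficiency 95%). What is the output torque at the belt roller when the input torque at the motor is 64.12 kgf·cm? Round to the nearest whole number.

3771 kgf·cm

After the belt (21/6): 64.12 × 3.5 × 0.94 = 210.95 kgf·cm
After the internal gear (157/19): 210.95 × 8.2632 × 0.98 = 1708.3 kgf·cm
After the gear mesh (33/116): 1708.3 × 0.28448 × 0.97 = 471.4 kgf·cm
After the chain (160/19): 471.4 × 8.4211 × 0.95 = 3771.2 kgf·cm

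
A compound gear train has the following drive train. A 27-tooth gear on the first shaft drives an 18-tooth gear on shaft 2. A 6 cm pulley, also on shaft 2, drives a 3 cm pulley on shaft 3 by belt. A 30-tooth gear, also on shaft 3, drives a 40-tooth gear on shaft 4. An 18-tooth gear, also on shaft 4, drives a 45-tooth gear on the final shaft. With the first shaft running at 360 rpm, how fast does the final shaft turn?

324 rpm

the first shaft → shaft 2 (gear mesh, 18/27): 360 ÷ 0.66667 = 540 rpm
shaft 2 → shaft 3 (belt, 3/6): 540 ÷ 0.5 = 1080 rpm
shaft 3 → shaft 4 (gear mesh, 40/30): 1080 ÷ 1.3333 = 810 rpm
shaft 4 → the final shaft (gear mesh, 45/18): 810 ÷ 2.5 = 324 rpm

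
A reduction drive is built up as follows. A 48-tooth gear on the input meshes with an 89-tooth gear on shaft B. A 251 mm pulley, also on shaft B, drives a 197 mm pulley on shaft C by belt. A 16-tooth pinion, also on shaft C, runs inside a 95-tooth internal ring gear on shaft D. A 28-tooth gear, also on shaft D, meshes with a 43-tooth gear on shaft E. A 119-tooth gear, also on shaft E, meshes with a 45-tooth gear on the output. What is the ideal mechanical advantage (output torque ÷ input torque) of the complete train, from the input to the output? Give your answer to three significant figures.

Each stage contributes driven/driver: gear mesh 89/48 = 1.8542, belt 197/251 = 0.78486, internal gear 95/16 = 5.9375, gear mesh 43/28 = 1.5357, gear mesh 45/119 = 0.37815.
Overall: 1.8542 × 0.78486 × 5.9375 × 1.5357 × 0.37815 = 5.0179.

5.02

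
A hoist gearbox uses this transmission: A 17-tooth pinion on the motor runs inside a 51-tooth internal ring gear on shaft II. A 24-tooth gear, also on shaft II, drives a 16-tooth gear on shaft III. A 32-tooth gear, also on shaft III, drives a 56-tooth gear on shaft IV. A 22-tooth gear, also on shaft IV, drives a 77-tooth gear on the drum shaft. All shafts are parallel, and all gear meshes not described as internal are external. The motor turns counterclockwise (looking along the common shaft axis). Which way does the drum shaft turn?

clockwise

the motor → shaft II: internal mesh, same direction → CCW.
shaft II → shaft III: external mesh, 1 reversal → CW.
shaft III → shaft IV: external mesh, 1 reversal → CCW.
shaft IV → the drum shaft: external mesh, 1 reversal → CW.
3 reversals in total — an odd number — so the drum shaft turns opposite to the motor.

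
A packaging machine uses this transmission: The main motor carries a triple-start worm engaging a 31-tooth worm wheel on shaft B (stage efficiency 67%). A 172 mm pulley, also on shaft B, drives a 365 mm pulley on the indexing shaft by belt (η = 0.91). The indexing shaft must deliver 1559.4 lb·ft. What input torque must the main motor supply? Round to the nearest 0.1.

116.6 lb·ft

Overall ratio R = 10.333 × 2.1221 = 21.928; overall efficiency η = 0.67 × 0.91 = 0.6097.
Input torque = output torque / (R × η) = 1559.4 / (21.928 × 0.6097) = 116.64 lb·ft.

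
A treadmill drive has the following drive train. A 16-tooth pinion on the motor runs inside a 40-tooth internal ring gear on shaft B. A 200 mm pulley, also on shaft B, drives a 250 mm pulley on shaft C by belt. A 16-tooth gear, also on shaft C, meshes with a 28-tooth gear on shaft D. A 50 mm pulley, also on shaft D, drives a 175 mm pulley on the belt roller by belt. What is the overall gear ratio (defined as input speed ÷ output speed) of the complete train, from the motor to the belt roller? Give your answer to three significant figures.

Each stage contributes driven/driver: internal gear 40/16 = 2.5, belt 250/200 = 1.25, gear mesh 28/16 = 1.75, belt 175/50 = 3.5.
Overall: 2.5 × 1.25 × 1.75 × 3.5 = 19.141.

19.1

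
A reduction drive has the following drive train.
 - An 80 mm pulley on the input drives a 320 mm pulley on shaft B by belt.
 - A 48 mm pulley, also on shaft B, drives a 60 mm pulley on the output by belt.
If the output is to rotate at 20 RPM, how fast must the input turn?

100 RPM

Overall ratio R = 4 × 1.25 = 5.
Required input speed = output speed × R = 20 × 5 = 100 RPM.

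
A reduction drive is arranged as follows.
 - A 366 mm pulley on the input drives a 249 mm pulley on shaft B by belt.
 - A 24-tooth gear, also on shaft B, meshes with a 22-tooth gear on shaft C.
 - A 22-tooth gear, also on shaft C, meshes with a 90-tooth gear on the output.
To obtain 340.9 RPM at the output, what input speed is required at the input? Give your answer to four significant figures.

869.7 RPM

Overall ratio R = 0.68033 × 0.91667 × 4.0909 = 2.5512.
Required input speed = output speed × R = 340.9 × 2.5512 = 869.71 RPM.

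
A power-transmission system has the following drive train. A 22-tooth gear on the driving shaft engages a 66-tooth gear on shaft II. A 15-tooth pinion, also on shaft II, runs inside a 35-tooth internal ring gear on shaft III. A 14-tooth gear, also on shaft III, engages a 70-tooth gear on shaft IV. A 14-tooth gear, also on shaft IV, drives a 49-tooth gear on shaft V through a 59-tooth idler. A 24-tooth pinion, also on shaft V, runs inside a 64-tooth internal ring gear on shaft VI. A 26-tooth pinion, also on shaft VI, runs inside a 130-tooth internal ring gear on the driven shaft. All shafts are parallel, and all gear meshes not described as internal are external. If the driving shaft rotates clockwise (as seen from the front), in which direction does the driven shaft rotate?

the driving shaft → shaft II: external mesh, 1 reversal → CCW.
shaft II → shaft III: internal mesh, same direction → CCW.
shaft III → shaft IV: external mesh, 1 reversal → CW.
shaft IV → shaft V: driver → idler → driven is 2 external meshes, 2 reversals → CW.
shaft V → shaft VI: internal mesh, same direction → CW.
shaft VI → the driven shaft: internal mesh, same direction → CW.
4 reversals in total — an even number — so the driven shaft turns the same way as the driving shaft.

clockwise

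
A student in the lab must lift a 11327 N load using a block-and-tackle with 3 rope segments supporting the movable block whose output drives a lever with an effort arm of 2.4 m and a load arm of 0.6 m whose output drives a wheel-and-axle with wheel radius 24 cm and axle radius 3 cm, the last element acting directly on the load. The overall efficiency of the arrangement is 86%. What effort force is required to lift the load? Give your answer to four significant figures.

137.2 N

Block-and-tackle MA = number of supporting rope parts = 3.
Lever MA = effort arm / load arm = 2.4/0.6 = 4.
Wheel-and-axle MA = R/r = 24/3 = 8.
Combined ideal MA = 3 × 4 × 8 = 96.
Actual MA = 96 × 0.86 = 82.56.
Effort = load / actual MA = 11327 / 82.56 = 137.2 N.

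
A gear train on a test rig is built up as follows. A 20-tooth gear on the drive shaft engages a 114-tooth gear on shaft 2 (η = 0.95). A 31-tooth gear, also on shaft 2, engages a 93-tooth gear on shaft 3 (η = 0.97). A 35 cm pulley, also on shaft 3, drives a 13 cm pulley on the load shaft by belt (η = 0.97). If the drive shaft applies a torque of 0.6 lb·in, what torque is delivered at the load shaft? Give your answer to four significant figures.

gear mesh 114/20 = 5.7 → τ = 0.6·5.7·0.95 = 3.249 lb·in
gear mesh 93/31 = 3 → τ = 3.249·3·0.97 = 9.4546 lb·in
belt 13/35 = 0.37143 → τ = 9.4546·0.37143·0.97 = 3.4064 lb·in

3.406 lb·in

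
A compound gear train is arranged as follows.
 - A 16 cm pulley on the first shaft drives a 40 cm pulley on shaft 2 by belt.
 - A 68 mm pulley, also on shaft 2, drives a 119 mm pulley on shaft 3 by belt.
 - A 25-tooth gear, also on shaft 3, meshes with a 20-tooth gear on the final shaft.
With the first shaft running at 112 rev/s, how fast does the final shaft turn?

Belt: ratio = 40/16 = 2.5, so shaft 2 turns at 112 / 2.5 = 44.8 rev/s.
Belt: ratio = 119/68 = 1.75, so shaft 3 turns at 44.8 / 1.75 = 25.6 rev/s.
Gear mesh: ratio = 20/25 = 0.8, so the final shaft turns at 25.6 / 0.8 = 32 rev/s.

32 rev/s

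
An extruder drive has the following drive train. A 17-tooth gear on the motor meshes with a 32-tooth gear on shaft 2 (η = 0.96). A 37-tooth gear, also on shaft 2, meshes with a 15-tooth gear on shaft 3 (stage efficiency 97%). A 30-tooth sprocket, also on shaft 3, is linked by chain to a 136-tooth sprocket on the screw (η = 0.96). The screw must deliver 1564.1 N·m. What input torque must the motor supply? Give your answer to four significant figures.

Overall ratio R = 1.8824 × 0.40541 × 4.5333 = 3.4595; overall efficiency η = 0.96 × 0.97 × 0.96 = 0.8940.
Input torque = output torque / (R × η) = 1564.1 / (3.4595 × 0.8940) = 505.76 N·m.

505.8 N·m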